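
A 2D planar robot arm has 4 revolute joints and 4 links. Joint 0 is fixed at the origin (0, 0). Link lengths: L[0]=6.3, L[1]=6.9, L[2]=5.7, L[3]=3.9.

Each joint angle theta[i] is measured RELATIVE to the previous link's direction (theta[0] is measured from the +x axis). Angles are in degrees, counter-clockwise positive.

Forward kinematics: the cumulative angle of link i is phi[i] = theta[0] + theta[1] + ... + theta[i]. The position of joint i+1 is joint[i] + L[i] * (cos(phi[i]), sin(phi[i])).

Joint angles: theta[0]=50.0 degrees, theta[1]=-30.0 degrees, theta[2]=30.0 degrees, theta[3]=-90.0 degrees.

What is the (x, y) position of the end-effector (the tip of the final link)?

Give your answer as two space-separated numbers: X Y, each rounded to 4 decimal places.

joint[0] = (0.0000, 0.0000)  (base)
link 0: phi[0] = 50 = 50 deg
  cos(50 deg) = 0.6428, sin(50 deg) = 0.7660
  joint[1] = (0.0000, 0.0000) + 6.3 * (0.6428, 0.7660) = (0.0000 + 4.0496, 0.0000 + 4.8261) = (4.0496, 4.8261)
link 1: phi[1] = 50 + -30 = 20 deg
  cos(20 deg) = 0.9397, sin(20 deg) = 0.3420
  joint[2] = (4.0496, 4.8261) + 6.9 * (0.9397, 0.3420) = (4.0496 + 6.4839, 4.8261 + 2.3599) = (10.5334, 7.1860)
link 2: phi[2] = 50 + -30 + 30 = 50 deg
  cos(50 deg) = 0.6428, sin(50 deg) = 0.7660
  joint[3] = (10.5334, 7.1860) + 5.7 * (0.6428, 0.7660) = (10.5334 + 3.6639, 7.1860 + 4.3665) = (14.1973, 11.5525)
link 3: phi[3] = 50 + -30 + 30 + -90 = -40 deg
  cos(-40 deg) = 0.7660, sin(-40 deg) = -0.6428
  joint[4] = (14.1973, 11.5525) + 3.9 * (0.7660, -0.6428) = (14.1973 + 2.9876, 11.5525 + -2.5069) = (17.1849, 9.0456)
End effector: (17.1849, 9.0456)

Answer: 17.1849 9.0456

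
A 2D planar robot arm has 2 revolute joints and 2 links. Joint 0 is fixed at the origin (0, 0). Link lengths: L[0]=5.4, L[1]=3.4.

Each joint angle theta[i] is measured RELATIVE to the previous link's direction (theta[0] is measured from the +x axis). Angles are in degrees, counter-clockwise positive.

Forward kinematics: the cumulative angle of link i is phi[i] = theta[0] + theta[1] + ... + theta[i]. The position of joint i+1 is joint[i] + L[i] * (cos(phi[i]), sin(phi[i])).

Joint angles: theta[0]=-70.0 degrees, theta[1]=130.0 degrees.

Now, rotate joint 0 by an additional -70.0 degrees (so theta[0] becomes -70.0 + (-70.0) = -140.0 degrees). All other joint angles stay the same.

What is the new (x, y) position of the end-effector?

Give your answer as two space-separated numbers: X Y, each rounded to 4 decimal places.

Answer: -0.7883 -4.0615

Derivation:
joint[0] = (0.0000, 0.0000)  (base)
link 0: phi[0] = -140 = -140 deg
  cos(-140 deg) = -0.7660, sin(-140 deg) = -0.6428
  joint[1] = (0.0000, 0.0000) + 5.4 * (-0.7660, -0.6428) = (0.0000 + -4.1366, 0.0000 + -3.4711) = (-4.1366, -3.4711)
link 1: phi[1] = -140 + 130 = -10 deg
  cos(-10 deg) = 0.9848, sin(-10 deg) = -0.1736
  joint[2] = (-4.1366, -3.4711) + 3.4 * (0.9848, -0.1736) = (-4.1366 + 3.3483, -3.4711 + -0.5904) = (-0.7883, -4.0615)
End effector: (-0.7883, -4.0615)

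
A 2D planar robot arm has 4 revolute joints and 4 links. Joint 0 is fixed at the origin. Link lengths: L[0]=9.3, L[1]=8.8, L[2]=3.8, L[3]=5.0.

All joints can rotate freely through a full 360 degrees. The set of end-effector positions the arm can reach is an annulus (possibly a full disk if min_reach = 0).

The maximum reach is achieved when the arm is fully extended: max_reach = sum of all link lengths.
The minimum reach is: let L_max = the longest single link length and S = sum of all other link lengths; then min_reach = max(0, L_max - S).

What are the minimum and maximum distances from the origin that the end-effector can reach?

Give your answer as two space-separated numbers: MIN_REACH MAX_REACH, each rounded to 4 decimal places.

Answer: 0.0000 26.9000

Derivation:
Link lengths: [9.3, 8.8, 3.8, 5.0]
max_reach = 9.3 + 8.8 + 3.8 + 5 = 26.9
L_max = max([9.3, 8.8, 3.8, 5.0]) = 9.3
S (sum of others) = 26.9 - 9.3 = 17.6
min_reach = max(0, 9.3 - 17.6) = max(0, -8.3) = 0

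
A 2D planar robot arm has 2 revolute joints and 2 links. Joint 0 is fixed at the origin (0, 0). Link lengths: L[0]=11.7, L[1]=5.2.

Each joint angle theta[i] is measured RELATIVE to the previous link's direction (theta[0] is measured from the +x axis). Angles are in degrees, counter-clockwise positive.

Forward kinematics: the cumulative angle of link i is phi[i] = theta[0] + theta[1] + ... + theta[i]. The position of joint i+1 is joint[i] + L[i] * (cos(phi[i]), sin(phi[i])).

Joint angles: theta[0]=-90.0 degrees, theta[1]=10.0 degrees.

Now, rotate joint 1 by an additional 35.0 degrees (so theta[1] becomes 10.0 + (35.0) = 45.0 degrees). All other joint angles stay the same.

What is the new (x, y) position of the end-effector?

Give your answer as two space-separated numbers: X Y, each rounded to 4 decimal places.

joint[0] = (0.0000, 0.0000)  (base)
link 0: phi[0] = -90 = -90 deg
  cos(-90 deg) = 0.0000, sin(-90 deg) = -1.0000
  joint[1] = (0.0000, 0.0000) + 11.7 * (0.0000, -1.0000) = (0.0000 + 0.0000, 0.0000 + -11.7000) = (0.0000, -11.7000)
link 1: phi[1] = -90 + 45 = -45 deg
  cos(-45 deg) = 0.7071, sin(-45 deg) = -0.7071
  joint[2] = (0.0000, -11.7000) + 5.2 * (0.7071, -0.7071) = (0.0000 + 3.6770, -11.7000 + -3.6770) = (3.6770, -15.3770)
End effector: (3.6770, -15.3770)

Answer: 3.6770 -15.3770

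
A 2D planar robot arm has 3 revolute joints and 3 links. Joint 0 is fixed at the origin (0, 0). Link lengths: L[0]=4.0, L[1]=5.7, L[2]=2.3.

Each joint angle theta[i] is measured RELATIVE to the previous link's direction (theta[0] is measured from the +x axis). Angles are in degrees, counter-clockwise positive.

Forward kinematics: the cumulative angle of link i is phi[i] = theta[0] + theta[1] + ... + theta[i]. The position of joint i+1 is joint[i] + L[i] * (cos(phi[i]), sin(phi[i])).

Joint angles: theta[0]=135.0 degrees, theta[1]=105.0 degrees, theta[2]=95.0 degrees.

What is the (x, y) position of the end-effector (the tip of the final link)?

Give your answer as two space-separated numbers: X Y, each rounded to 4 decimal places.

joint[0] = (0.0000, 0.0000)  (base)
link 0: phi[0] = 135 = 135 deg
  cos(135 deg) = -0.7071, sin(135 deg) = 0.7071
  joint[1] = (0.0000, 0.0000) + 4 * (-0.7071, 0.7071) = (0.0000 + -2.8284, 0.0000 + 2.8284) = (-2.8284, 2.8284)
link 1: phi[1] = 135 + 105 = 240 deg
  cos(240 deg) = -0.5000, sin(240 deg) = -0.8660
  joint[2] = (-2.8284, 2.8284) + 5.7 * (-0.5000, -0.8660) = (-2.8284 + -2.8500, 2.8284 + -4.9363) = (-5.6784, -2.1079)
link 2: phi[2] = 135 + 105 + 95 = 335 deg
  cos(335 deg) = 0.9063, sin(335 deg) = -0.4226
  joint[3] = (-5.6784, -2.1079) + 2.3 * (0.9063, -0.4226) = (-5.6784 + 2.0845, -2.1079 + -0.9720) = (-3.5939, -3.0799)
End effector: (-3.5939, -3.0799)

Answer: -3.5939 -3.0799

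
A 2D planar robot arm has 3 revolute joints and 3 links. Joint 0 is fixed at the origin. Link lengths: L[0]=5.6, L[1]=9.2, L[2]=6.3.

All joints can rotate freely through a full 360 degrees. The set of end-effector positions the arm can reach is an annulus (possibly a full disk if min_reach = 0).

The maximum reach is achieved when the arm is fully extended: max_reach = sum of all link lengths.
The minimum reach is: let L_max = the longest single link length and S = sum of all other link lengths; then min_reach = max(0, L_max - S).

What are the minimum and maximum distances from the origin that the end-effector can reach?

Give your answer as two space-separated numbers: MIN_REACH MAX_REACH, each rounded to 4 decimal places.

Link lengths: [5.6, 9.2, 6.3]
max_reach = 5.6 + 9.2 + 6.3 = 21.1
L_max = max([5.6, 9.2, 6.3]) = 9.2
S (sum of others) = 21.1 - 9.2 = 11.9
min_reach = max(0, 9.2 - 11.9) = max(0, -2.7) = 0

Answer: 0.0000 21.1000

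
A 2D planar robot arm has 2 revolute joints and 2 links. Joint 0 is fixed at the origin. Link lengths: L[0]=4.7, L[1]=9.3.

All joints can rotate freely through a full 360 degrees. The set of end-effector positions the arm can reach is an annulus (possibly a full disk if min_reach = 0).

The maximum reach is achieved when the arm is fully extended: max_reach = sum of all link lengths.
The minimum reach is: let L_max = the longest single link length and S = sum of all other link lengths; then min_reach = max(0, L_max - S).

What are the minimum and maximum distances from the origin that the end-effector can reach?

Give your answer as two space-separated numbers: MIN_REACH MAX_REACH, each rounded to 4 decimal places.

Link lengths: [4.7, 9.3]
max_reach = 4.7 + 9.3 = 14
L_max = max([4.7, 9.3]) = 9.3
S (sum of others) = 14 - 9.3 = 4.7
min_reach = max(0, 9.3 - 4.7) = max(0, 4.6) = 4.6

Answer: 4.6000 14.0000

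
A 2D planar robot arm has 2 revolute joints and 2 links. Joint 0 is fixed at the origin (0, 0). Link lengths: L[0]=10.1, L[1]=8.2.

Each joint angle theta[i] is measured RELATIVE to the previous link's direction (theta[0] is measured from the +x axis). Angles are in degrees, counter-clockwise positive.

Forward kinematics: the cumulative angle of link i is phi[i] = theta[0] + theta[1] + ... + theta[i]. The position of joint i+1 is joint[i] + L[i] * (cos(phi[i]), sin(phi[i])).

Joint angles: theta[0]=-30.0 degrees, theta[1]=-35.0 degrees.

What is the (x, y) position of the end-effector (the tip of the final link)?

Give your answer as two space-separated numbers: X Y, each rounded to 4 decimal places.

joint[0] = (0.0000, 0.0000)  (base)
link 0: phi[0] = -30 = -30 deg
  cos(-30 deg) = 0.8660, sin(-30 deg) = -0.5000
  joint[1] = (0.0000, 0.0000) + 10.1 * (0.8660, -0.5000) = (0.0000 + 8.7469, 0.0000 + -5.0500) = (8.7469, -5.0500)
link 1: phi[1] = -30 + -35 = -65 deg
  cos(-65 deg) = 0.4226, sin(-65 deg) = -0.9063
  joint[2] = (8.7469, -5.0500) + 8.2 * (0.4226, -0.9063) = (8.7469 + 3.4655, -5.0500 + -7.4317) = (12.2123, -12.4817)
End effector: (12.2123, -12.4817)

Answer: 12.2123 -12.4817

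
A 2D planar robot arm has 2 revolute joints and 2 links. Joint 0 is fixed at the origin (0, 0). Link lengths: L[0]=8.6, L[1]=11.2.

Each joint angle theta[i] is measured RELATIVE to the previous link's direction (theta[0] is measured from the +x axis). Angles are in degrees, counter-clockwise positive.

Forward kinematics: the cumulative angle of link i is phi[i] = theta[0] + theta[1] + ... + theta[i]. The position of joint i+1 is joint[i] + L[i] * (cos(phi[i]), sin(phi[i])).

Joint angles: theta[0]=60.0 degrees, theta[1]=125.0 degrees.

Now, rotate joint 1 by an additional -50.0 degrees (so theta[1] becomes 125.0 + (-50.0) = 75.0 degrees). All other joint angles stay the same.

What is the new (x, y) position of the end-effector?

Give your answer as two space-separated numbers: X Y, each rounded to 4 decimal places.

joint[0] = (0.0000, 0.0000)  (base)
link 0: phi[0] = 60 = 60 deg
  cos(60 deg) = 0.5000, sin(60 deg) = 0.8660
  joint[1] = (0.0000, 0.0000) + 8.6 * (0.5000, 0.8660) = (0.0000 + 4.3000, 0.0000 + 7.4478) = (4.3000, 7.4478)
link 1: phi[1] = 60 + 75 = 135 deg
  cos(135 deg) = -0.7071, sin(135 deg) = 0.7071
  joint[2] = (4.3000, 7.4478) + 11.2 * (-0.7071, 0.7071) = (4.3000 + -7.9196, 7.4478 + 7.9196) = (-3.6196, 15.3674)
End effector: (-3.6196, 15.3674)

Answer: -3.6196 15.3674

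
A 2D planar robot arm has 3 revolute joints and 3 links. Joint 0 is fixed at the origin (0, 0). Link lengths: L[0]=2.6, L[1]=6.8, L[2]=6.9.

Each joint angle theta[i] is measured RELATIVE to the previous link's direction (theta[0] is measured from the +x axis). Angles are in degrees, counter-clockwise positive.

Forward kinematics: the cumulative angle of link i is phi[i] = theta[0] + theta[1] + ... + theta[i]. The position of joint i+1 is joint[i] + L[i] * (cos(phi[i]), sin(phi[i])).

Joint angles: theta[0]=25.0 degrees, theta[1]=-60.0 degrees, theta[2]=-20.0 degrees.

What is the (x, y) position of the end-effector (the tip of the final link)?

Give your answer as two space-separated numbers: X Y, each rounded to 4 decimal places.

Answer: 11.8843 -8.4537

Derivation:
joint[0] = (0.0000, 0.0000)  (base)
link 0: phi[0] = 25 = 25 deg
  cos(25 deg) = 0.9063, sin(25 deg) = 0.4226
  joint[1] = (0.0000, 0.0000) + 2.6 * (0.9063, 0.4226) = (0.0000 + 2.3564, 0.0000 + 1.0988) = (2.3564, 1.0988)
link 1: phi[1] = 25 + -60 = -35 deg
  cos(-35 deg) = 0.8192, sin(-35 deg) = -0.5736
  joint[2] = (2.3564, 1.0988) + 6.8 * (0.8192, -0.5736) = (2.3564 + 5.5702, 1.0988 + -3.9003) = (7.9266, -2.8015)
link 2: phi[2] = 25 + -60 + -20 = -55 deg
  cos(-55 deg) = 0.5736, sin(-55 deg) = -0.8192
  joint[3] = (7.9266, -2.8015) + 6.9 * (0.5736, -0.8192) = (7.9266 + 3.9577, -2.8015 + -5.6521) = (11.8843, -8.4537)
End effector: (11.8843, -8.4537)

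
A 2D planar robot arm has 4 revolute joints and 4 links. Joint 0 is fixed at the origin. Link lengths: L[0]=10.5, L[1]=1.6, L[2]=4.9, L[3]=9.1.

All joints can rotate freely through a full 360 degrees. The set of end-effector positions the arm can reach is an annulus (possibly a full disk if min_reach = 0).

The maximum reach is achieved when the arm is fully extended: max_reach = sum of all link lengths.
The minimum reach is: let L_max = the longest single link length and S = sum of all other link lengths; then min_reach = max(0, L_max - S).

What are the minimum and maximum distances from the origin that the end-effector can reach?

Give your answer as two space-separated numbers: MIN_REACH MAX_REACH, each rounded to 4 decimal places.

Link lengths: [10.5, 1.6, 4.9, 9.1]
max_reach = 10.5 + 1.6 + 4.9 + 9.1 = 26.1
L_max = max([10.5, 1.6, 4.9, 9.1]) = 10.5
S (sum of others) = 26.1 - 10.5 = 15.6
min_reach = max(0, 10.5 - 15.6) = max(0, -5.1) = 0

Answer: 0.0000 26.1000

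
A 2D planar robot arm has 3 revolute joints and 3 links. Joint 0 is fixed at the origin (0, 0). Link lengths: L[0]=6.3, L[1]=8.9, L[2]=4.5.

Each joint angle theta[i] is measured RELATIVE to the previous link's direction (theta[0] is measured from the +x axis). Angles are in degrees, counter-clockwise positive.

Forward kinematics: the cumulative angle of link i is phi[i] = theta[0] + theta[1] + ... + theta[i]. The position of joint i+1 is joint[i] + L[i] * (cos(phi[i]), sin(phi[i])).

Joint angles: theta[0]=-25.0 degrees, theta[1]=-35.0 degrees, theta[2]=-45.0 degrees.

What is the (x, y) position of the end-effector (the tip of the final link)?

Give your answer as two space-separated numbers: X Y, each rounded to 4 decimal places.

Answer: 8.9951 -14.7168

Derivation:
joint[0] = (0.0000, 0.0000)  (base)
link 0: phi[0] = -25 = -25 deg
  cos(-25 deg) = 0.9063, sin(-25 deg) = -0.4226
  joint[1] = (0.0000, 0.0000) + 6.3 * (0.9063, -0.4226) = (0.0000 + 5.7097, 0.0000 + -2.6625) = (5.7097, -2.6625)
link 1: phi[1] = -25 + -35 = -60 deg
  cos(-60 deg) = 0.5000, sin(-60 deg) = -0.8660
  joint[2] = (5.7097, -2.6625) + 8.9 * (0.5000, -0.8660) = (5.7097 + 4.4500, -2.6625 + -7.7076) = (10.1597, -10.3701)
link 2: phi[2] = -25 + -35 + -45 = -105 deg
  cos(-105 deg) = -0.2588, sin(-105 deg) = -0.9659
  joint[3] = (10.1597, -10.3701) + 4.5 * (-0.2588, -0.9659) = (10.1597 + -1.1647, -10.3701 + -4.3467) = (8.9951, -14.7168)
End effector: (8.9951, -14.7168)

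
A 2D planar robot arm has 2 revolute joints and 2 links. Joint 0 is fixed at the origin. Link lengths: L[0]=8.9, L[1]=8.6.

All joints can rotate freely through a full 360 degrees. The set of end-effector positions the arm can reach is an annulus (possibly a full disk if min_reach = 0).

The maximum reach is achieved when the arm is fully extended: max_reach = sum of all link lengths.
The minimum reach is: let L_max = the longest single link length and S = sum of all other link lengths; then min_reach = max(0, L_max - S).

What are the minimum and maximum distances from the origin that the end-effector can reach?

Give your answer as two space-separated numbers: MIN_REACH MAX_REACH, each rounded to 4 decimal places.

Answer: 0.3000 17.5000

Derivation:
Link lengths: [8.9, 8.6]
max_reach = 8.9 + 8.6 = 17.5
L_max = max([8.9, 8.6]) = 8.9
S (sum of others) = 17.5 - 8.9 = 8.6
min_reach = max(0, 8.9 - 8.6) = max(0, 0.3) = 0.3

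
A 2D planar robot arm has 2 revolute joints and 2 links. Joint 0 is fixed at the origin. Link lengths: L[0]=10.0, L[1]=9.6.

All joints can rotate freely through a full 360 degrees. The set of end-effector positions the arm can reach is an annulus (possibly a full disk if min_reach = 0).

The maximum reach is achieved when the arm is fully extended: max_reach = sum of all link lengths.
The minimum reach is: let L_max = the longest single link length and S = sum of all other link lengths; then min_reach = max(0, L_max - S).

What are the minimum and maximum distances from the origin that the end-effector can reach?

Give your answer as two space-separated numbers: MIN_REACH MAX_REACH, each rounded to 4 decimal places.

Link lengths: [10.0, 9.6]
max_reach = 10 + 9.6 = 19.6
L_max = max([10.0, 9.6]) = 10
S (sum of others) = 19.6 - 10 = 9.6
min_reach = max(0, 10 - 9.6) = max(0, 0.4) = 0.4

Answer: 0.4000 19.6000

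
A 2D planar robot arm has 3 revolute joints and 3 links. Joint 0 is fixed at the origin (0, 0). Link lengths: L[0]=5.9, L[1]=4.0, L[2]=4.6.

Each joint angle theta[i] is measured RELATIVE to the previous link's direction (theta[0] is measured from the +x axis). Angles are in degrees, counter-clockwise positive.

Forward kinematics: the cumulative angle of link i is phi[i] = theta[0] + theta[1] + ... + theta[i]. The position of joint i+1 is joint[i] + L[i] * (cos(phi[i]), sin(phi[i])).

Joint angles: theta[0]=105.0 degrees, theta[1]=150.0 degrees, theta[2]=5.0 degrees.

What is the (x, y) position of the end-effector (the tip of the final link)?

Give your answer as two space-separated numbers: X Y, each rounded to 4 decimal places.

Answer: -3.3611 -2.6949

Derivation:
joint[0] = (0.0000, 0.0000)  (base)
link 0: phi[0] = 105 = 105 deg
  cos(105 deg) = -0.2588, sin(105 deg) = 0.9659
  joint[1] = (0.0000, 0.0000) + 5.9 * (-0.2588, 0.9659) = (0.0000 + -1.5270, 0.0000 + 5.6990) = (-1.5270, 5.6990)
link 1: phi[1] = 105 + 150 = 255 deg
  cos(255 deg) = -0.2588, sin(255 deg) = -0.9659
  joint[2] = (-1.5270, 5.6990) + 4 * (-0.2588, -0.9659) = (-1.5270 + -1.0353, 5.6990 + -3.8637) = (-2.5623, 1.8353)
link 2: phi[2] = 105 + 150 + 5 = 260 deg
  cos(260 deg) = -0.1736, sin(260 deg) = -0.9848
  joint[3] = (-2.5623, 1.8353) + 4.6 * (-0.1736, -0.9848) = (-2.5623 + -0.7988, 1.8353 + -4.5301) = (-3.3611, -2.6949)
End effector: (-3.3611, -2.6949)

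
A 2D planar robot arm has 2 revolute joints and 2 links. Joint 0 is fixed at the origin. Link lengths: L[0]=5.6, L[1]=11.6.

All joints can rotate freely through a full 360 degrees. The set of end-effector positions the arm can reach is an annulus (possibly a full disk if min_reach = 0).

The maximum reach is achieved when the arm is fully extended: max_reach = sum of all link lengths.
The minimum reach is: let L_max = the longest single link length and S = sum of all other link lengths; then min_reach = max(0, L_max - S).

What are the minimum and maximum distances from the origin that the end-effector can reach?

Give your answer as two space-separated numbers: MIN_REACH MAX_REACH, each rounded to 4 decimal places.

Answer: 6.0000 17.2000

Derivation:
Link lengths: [5.6, 11.6]
max_reach = 5.6 + 11.6 = 17.2
L_max = max([5.6, 11.6]) = 11.6
S (sum of others) = 17.2 - 11.6 = 5.6
min_reach = max(0, 11.6 - 5.6) = max(0, 6) = 6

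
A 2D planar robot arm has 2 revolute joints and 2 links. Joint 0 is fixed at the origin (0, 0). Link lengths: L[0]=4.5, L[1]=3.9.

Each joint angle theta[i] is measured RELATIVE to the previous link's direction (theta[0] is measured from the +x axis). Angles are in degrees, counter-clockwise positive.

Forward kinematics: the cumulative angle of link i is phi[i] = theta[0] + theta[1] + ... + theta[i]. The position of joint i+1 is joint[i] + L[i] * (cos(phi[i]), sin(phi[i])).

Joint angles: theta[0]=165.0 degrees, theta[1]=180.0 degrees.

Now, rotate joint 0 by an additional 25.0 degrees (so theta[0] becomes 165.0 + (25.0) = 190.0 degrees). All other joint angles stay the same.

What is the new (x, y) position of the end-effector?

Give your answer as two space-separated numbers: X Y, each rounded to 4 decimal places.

joint[0] = (0.0000, 0.0000)  (base)
link 0: phi[0] = 190 = 190 deg
  cos(190 deg) = -0.9848, sin(190 deg) = -0.1736
  joint[1] = (0.0000, 0.0000) + 4.5 * (-0.9848, -0.1736) = (0.0000 + -4.4316, 0.0000 + -0.7814) = (-4.4316, -0.7814)
link 1: phi[1] = 190 + 180 = 370 deg
  cos(370 deg) = 0.9848, sin(370 deg) = 0.1736
  joint[2] = (-4.4316, -0.7814) + 3.9 * (0.9848, 0.1736) = (-4.4316 + 3.8408, -0.7814 + 0.6772) = (-0.5909, -0.1042)
End effector: (-0.5909, -0.1042)

Answer: -0.5909 -0.1042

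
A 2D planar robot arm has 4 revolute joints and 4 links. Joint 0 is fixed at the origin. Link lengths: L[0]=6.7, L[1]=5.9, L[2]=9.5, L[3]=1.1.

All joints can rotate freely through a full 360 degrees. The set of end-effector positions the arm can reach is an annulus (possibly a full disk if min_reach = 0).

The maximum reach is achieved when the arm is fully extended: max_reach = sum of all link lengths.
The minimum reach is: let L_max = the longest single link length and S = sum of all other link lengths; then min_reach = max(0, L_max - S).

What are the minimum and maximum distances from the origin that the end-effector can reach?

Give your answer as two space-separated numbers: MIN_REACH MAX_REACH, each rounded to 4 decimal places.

Answer: 0.0000 23.2000

Derivation:
Link lengths: [6.7, 5.9, 9.5, 1.1]
max_reach = 6.7 + 5.9 + 9.5 + 1.1 = 23.2
L_max = max([6.7, 5.9, 9.5, 1.1]) = 9.5
S (sum of others) = 23.2 - 9.5 = 13.7
min_reach = max(0, 9.5 - 13.7) = max(0, -4.2) = 0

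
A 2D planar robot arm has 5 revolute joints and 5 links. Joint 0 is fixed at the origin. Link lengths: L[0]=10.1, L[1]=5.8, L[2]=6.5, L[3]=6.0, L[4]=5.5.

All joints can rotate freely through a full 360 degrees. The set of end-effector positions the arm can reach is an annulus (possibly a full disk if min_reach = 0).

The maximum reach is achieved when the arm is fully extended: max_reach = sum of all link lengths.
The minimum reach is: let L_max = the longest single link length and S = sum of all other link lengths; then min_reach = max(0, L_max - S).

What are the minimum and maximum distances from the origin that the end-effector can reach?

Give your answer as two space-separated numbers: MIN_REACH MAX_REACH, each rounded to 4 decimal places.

Link lengths: [10.1, 5.8, 6.5, 6.0, 5.5]
max_reach = 10.1 + 5.8 + 6.5 + 6 + 5.5 = 33.9
L_max = max([10.1, 5.8, 6.5, 6.0, 5.5]) = 10.1
S (sum of others) = 33.9 - 10.1 = 23.8
min_reach = max(0, 10.1 - 23.8) = max(0, -13.7) = 0

Answer: 0.0000 33.9000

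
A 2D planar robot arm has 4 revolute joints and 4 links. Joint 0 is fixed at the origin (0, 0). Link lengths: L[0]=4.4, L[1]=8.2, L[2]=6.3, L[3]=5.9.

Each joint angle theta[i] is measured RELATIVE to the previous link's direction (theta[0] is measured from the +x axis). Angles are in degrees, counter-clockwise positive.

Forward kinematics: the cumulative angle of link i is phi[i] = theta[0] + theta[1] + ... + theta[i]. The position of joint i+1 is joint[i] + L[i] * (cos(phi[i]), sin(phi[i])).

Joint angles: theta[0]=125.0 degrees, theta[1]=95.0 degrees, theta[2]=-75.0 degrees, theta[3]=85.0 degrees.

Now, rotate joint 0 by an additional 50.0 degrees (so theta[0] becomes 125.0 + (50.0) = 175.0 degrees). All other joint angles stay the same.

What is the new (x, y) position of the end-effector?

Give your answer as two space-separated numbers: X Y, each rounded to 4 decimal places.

joint[0] = (0.0000, 0.0000)  (base)
link 0: phi[0] = 175 = 175 deg
  cos(175 deg) = -0.9962, sin(175 deg) = 0.0872
  joint[1] = (0.0000, 0.0000) + 4.4 * (-0.9962, 0.0872) = (0.0000 + -4.3833, 0.0000 + 0.3835) = (-4.3833, 0.3835)
link 1: phi[1] = 175 + 95 = 270 deg
  cos(270 deg) = -0.0000, sin(270 deg) = -1.0000
  joint[2] = (-4.3833, 0.3835) + 8.2 * (-0.0000, -1.0000) = (-4.3833 + -0.0000, 0.3835 + -8.2000) = (-4.3833, -7.8165)
link 2: phi[2] = 175 + 95 + -75 = 195 deg
  cos(195 deg) = -0.9659, sin(195 deg) = -0.2588
  joint[3] = (-4.3833, -7.8165) + 6.3 * (-0.9659, -0.2588) = (-4.3833 + -6.0853, -7.8165 + -1.6306) = (-10.4686, -9.4471)
link 3: phi[3] = 175 + 95 + -75 + 85 = 280 deg
  cos(280 deg) = 0.1736, sin(280 deg) = -0.9848
  joint[4] = (-10.4686, -9.4471) + 5.9 * (0.1736, -0.9848) = (-10.4686 + 1.0245, -9.4471 + -5.8104) = (-9.4441, -15.2574)
End effector: (-9.4441, -15.2574)

Answer: -9.4441 -15.2574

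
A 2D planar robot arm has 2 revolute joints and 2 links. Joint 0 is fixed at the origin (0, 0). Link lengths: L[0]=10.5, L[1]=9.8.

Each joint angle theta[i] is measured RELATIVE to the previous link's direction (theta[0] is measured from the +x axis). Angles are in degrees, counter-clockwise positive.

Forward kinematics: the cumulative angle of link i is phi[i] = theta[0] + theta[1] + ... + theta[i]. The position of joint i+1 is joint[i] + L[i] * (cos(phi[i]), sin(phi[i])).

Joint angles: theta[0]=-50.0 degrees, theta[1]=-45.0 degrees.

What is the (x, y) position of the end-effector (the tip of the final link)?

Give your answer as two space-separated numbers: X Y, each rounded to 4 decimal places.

Answer: 5.8951 -17.8062

Derivation:
joint[0] = (0.0000, 0.0000)  (base)
link 0: phi[0] = -50 = -50 deg
  cos(-50 deg) = 0.6428, sin(-50 deg) = -0.7660
  joint[1] = (0.0000, 0.0000) + 10.5 * (0.6428, -0.7660) = (0.0000 + 6.7493, 0.0000 + -8.0435) = (6.7493, -8.0435)
link 1: phi[1] = -50 + -45 = -95 deg
  cos(-95 deg) = -0.0872, sin(-95 deg) = -0.9962
  joint[2] = (6.7493, -8.0435) + 9.8 * (-0.0872, -0.9962) = (6.7493 + -0.8541, -8.0435 + -9.7627) = (5.8951, -17.8062)
End effector: (5.8951, -17.8062)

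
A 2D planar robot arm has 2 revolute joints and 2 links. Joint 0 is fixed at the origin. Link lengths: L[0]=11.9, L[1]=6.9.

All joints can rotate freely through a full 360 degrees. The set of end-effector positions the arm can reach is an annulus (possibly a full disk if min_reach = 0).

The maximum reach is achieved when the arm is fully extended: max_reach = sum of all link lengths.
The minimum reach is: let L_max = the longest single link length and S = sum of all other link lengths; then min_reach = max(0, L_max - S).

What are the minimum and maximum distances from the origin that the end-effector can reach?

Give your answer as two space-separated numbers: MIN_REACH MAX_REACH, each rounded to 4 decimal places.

Link lengths: [11.9, 6.9]
max_reach = 11.9 + 6.9 = 18.8
L_max = max([11.9, 6.9]) = 11.9
S (sum of others) = 18.8 - 11.9 = 6.9
min_reach = max(0, 11.9 - 6.9) = max(0, 5) = 5

Answer: 5.0000 18.8000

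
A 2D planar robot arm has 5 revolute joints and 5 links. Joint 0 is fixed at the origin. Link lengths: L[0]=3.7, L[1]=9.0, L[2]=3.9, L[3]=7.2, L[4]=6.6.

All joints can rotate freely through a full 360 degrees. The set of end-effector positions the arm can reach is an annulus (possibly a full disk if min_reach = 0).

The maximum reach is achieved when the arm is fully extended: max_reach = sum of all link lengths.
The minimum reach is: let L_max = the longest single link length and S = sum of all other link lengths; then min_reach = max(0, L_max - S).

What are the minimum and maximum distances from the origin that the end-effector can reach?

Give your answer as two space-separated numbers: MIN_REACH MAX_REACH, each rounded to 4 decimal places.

Answer: 0.0000 30.4000

Derivation:
Link lengths: [3.7, 9.0, 3.9, 7.2, 6.6]
max_reach = 3.7 + 9 + 3.9 + 7.2 + 6.6 = 30.4
L_max = max([3.7, 9.0, 3.9, 7.2, 6.6]) = 9
S (sum of others) = 30.4 - 9 = 21.4
min_reach = max(0, 9 - 21.4) = max(0, -12.4) = 0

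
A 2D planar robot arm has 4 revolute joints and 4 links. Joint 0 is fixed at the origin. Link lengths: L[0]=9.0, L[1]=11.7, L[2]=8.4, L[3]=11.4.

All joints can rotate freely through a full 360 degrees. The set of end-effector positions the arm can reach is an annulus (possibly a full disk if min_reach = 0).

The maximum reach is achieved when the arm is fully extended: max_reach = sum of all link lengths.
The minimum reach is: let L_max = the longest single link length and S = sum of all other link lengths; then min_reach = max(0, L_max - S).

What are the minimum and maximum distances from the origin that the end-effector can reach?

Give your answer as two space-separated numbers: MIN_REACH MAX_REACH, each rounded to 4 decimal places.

Link lengths: [9.0, 11.7, 8.4, 11.4]
max_reach = 9 + 11.7 + 8.4 + 11.4 = 40.5
L_max = max([9.0, 11.7, 8.4, 11.4]) = 11.7
S (sum of others) = 40.5 - 11.7 = 28.8
min_reach = max(0, 11.7 - 28.8) = max(0, -17.1) = 0

Answer: 0.0000 40.5000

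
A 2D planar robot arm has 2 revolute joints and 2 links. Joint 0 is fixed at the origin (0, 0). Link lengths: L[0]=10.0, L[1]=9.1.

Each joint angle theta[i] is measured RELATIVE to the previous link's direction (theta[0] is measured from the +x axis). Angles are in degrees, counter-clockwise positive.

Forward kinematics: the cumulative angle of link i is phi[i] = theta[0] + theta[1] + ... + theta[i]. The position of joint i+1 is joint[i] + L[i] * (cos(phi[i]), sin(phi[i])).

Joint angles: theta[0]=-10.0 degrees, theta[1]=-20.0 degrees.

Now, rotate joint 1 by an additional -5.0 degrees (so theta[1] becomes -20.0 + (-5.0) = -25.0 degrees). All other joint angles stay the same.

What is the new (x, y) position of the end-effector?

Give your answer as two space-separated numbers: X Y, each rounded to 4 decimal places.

Answer: 17.3024 -6.9560

Derivation:
joint[0] = (0.0000, 0.0000)  (base)
link 0: phi[0] = -10 = -10 deg
  cos(-10 deg) = 0.9848, sin(-10 deg) = -0.1736
  joint[1] = (0.0000, 0.0000) + 10 * (0.9848, -0.1736) = (0.0000 + 9.8481, 0.0000 + -1.7365) = (9.8481, -1.7365)
link 1: phi[1] = -10 + -25 = -35 deg
  cos(-35 deg) = 0.8192, sin(-35 deg) = -0.5736
  joint[2] = (9.8481, -1.7365) + 9.1 * (0.8192, -0.5736) = (9.8481 + 7.4543, -1.7365 + -5.2195) = (17.3024, -6.9560)
End effector: (17.3024, -6.9560)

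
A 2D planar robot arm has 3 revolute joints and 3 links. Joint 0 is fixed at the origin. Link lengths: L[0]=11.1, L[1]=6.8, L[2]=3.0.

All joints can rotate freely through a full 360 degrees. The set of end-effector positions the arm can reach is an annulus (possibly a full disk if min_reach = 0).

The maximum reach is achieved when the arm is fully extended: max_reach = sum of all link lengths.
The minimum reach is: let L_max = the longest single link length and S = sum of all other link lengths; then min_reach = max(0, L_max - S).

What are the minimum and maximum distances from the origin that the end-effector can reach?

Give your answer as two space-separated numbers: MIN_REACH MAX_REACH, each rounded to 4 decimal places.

Link lengths: [11.1, 6.8, 3.0]
max_reach = 11.1 + 6.8 + 3 = 20.9
L_max = max([11.1, 6.8, 3.0]) = 11.1
S (sum of others) = 20.9 - 11.1 = 9.8
min_reach = max(0, 11.1 - 9.8) = max(0, 1.3) = 1.3

Answer: 1.3000 20.9000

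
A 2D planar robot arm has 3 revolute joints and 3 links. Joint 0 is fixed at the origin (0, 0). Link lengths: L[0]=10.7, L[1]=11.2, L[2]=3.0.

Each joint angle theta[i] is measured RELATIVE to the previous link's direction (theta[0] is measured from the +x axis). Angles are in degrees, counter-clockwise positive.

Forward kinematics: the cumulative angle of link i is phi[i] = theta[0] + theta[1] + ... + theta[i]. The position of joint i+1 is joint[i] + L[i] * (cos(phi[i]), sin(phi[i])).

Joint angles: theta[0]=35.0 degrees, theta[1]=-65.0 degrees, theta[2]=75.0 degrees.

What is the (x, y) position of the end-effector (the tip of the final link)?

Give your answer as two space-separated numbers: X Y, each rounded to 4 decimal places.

joint[0] = (0.0000, 0.0000)  (base)
link 0: phi[0] = 35 = 35 deg
  cos(35 deg) = 0.8192, sin(35 deg) = 0.5736
  joint[1] = (0.0000, 0.0000) + 10.7 * (0.8192, 0.5736) = (0.0000 + 8.7649, 0.0000 + 6.1373) = (8.7649, 6.1373)
link 1: phi[1] = 35 + -65 = -30 deg
  cos(-30 deg) = 0.8660, sin(-30 deg) = -0.5000
  joint[2] = (8.7649, 6.1373) + 11.2 * (0.8660, -0.5000) = (8.7649 + 9.6995, 6.1373 + -5.6000) = (18.4644, 0.5373)
link 2: phi[2] = 35 + -65 + 75 = 45 deg
  cos(45 deg) = 0.7071, sin(45 deg) = 0.7071
  joint[3] = (18.4644, 0.5373) + 3 * (0.7071, 0.7071) = (18.4644 + 2.1213, 0.5373 + 2.1213) = (20.5857, 2.6586)
End effector: (20.5857, 2.6586)

Answer: 20.5857 2.6586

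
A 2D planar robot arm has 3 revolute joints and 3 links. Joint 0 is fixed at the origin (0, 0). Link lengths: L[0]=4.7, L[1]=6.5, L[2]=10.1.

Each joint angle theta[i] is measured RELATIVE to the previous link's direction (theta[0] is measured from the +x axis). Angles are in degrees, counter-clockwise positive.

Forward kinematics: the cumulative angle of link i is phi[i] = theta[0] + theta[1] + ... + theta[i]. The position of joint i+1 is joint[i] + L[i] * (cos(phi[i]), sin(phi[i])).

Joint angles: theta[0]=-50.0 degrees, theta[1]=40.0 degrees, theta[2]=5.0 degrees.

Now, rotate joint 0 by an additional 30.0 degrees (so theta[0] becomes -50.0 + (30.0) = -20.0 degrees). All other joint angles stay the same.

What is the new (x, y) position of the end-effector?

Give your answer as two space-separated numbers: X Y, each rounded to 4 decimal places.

Answer: 19.6783 4.8841

Derivation:
joint[0] = (0.0000, 0.0000)  (base)
link 0: phi[0] = -20 = -20 deg
  cos(-20 deg) = 0.9397, sin(-20 deg) = -0.3420
  joint[1] = (0.0000, 0.0000) + 4.7 * (0.9397, -0.3420) = (0.0000 + 4.4166, 0.0000 + -1.6075) = (4.4166, -1.6075)
link 1: phi[1] = -20 + 40 = 20 deg
  cos(20 deg) = 0.9397, sin(20 deg) = 0.3420
  joint[2] = (4.4166, -1.6075) + 6.5 * (0.9397, 0.3420) = (4.4166 + 6.1080, -1.6075 + 2.2231) = (10.5246, 0.6156)
link 2: phi[2] = -20 + 40 + 5 = 25 deg
  cos(25 deg) = 0.9063, sin(25 deg) = 0.4226
  joint[3] = (10.5246, 0.6156) + 10.1 * (0.9063, 0.4226) = (10.5246 + 9.1537, 0.6156 + 4.2684) = (19.6783, 4.8841)
End effector: (19.6783, 4.8841)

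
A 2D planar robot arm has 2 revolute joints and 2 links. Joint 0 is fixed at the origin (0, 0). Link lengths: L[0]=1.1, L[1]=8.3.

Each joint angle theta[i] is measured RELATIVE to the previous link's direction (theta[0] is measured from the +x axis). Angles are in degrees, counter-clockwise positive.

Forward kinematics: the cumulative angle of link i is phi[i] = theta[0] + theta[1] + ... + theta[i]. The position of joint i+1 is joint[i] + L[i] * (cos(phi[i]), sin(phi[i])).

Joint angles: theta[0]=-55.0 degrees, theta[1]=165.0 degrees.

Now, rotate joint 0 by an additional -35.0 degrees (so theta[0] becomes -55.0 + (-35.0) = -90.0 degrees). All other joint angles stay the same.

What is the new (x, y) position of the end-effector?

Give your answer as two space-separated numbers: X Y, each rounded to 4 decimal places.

joint[0] = (0.0000, 0.0000)  (base)
link 0: phi[0] = -90 = -90 deg
  cos(-90 deg) = 0.0000, sin(-90 deg) = -1.0000
  joint[1] = (0.0000, 0.0000) + 1.1 * (0.0000, -1.0000) = (0.0000 + 0.0000, 0.0000 + -1.1000) = (0.0000, -1.1000)
link 1: phi[1] = -90 + 165 = 75 deg
  cos(75 deg) = 0.2588, sin(75 deg) = 0.9659
  joint[2] = (0.0000, -1.1000) + 8.3 * (0.2588, 0.9659) = (0.0000 + 2.1482, -1.1000 + 8.0172) = (2.1482, 6.9172)
End effector: (2.1482, 6.9172)

Answer: 2.1482 6.9172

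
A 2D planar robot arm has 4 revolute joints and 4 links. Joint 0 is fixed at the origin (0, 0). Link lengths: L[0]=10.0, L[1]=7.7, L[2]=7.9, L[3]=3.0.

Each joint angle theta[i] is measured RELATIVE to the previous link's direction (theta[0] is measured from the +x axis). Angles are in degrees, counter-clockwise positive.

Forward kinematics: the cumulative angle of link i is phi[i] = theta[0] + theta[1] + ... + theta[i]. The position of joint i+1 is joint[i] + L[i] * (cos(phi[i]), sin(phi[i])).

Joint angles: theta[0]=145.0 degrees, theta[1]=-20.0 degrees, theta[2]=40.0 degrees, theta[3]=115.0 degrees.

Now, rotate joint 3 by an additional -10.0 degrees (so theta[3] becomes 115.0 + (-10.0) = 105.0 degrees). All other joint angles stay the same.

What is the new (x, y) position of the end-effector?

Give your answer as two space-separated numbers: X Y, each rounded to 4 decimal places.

joint[0] = (0.0000, 0.0000)  (base)
link 0: phi[0] = 145 = 145 deg
  cos(145 deg) = -0.8192, sin(145 deg) = 0.5736
  joint[1] = (0.0000, 0.0000) + 10 * (-0.8192, 0.5736) = (0.0000 + -8.1915, 0.0000 + 5.7358) = (-8.1915, 5.7358)
link 1: phi[1] = 145 + -20 = 125 deg
  cos(125 deg) = -0.5736, sin(125 deg) = 0.8192
  joint[2] = (-8.1915, 5.7358) + 7.7 * (-0.5736, 0.8192) = (-8.1915 + -4.4165, 5.7358 + 6.3075) = (-12.6081, 12.0432)
link 2: phi[2] = 145 + -20 + 40 = 165 deg
  cos(165 deg) = -0.9659, sin(165 deg) = 0.2588
  joint[3] = (-12.6081, 12.0432) + 7.9 * (-0.9659, 0.2588) = (-12.6081 + -7.6308, 12.0432 + 2.0447) = (-20.2389, 14.0879)
link 3: phi[3] = 145 + -20 + 40 + 105 = 270 deg
  cos(270 deg) = -0.0000, sin(270 deg) = -1.0000
  joint[4] = (-20.2389, 14.0879) + 3 * (-0.0000, -1.0000) = (-20.2389 + -0.0000, 14.0879 + -3.0000) = (-20.2389, 11.0879)
End effector: (-20.2389, 11.0879)

Answer: -20.2389 11.0879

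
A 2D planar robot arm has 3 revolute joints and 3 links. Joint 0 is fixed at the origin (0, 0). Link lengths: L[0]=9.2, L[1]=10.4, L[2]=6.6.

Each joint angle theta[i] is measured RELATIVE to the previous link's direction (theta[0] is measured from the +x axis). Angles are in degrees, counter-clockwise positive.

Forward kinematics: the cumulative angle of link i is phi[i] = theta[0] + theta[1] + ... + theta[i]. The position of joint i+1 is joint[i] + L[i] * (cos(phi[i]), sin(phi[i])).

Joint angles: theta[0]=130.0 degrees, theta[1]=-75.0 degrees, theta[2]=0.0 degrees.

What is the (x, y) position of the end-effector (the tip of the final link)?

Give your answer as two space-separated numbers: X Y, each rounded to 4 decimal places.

Answer: 3.8372 20.9732

Derivation:
joint[0] = (0.0000, 0.0000)  (base)
link 0: phi[0] = 130 = 130 deg
  cos(130 deg) = -0.6428, sin(130 deg) = 0.7660
  joint[1] = (0.0000, 0.0000) + 9.2 * (-0.6428, 0.7660) = (0.0000 + -5.9136, 0.0000 + 7.0476) = (-5.9136, 7.0476)
link 1: phi[1] = 130 + -75 = 55 deg
  cos(55 deg) = 0.5736, sin(55 deg) = 0.8192
  joint[2] = (-5.9136, 7.0476) + 10.4 * (0.5736, 0.8192) = (-5.9136 + 5.9652, 7.0476 + 8.5192) = (0.0515, 15.5668)
link 2: phi[2] = 130 + -75 + 0 = 55 deg
  cos(55 deg) = 0.5736, sin(55 deg) = 0.8192
  joint[3] = (0.0515, 15.5668) + 6.6 * (0.5736, 0.8192) = (0.0515 + 3.7856, 15.5668 + 5.4064) = (3.8372, 20.9732)
End effector: (3.8372, 20.9732)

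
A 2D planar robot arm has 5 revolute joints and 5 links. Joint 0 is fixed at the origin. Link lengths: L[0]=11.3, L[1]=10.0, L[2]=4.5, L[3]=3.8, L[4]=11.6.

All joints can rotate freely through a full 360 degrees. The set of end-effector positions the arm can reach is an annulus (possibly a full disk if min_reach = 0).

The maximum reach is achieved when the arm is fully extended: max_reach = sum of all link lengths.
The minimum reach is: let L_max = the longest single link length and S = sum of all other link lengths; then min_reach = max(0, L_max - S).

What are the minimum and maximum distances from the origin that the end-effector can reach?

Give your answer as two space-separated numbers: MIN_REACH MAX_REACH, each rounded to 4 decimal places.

Link lengths: [11.3, 10.0, 4.5, 3.8, 11.6]
max_reach = 11.3 + 10 + 4.5 + 3.8 + 11.6 = 41.2
L_max = max([11.3, 10.0, 4.5, 3.8, 11.6]) = 11.6
S (sum of others) = 41.2 - 11.6 = 29.6
min_reach = max(0, 11.6 - 29.6) = max(0, -18) = 0

Answer: 0.0000 41.2000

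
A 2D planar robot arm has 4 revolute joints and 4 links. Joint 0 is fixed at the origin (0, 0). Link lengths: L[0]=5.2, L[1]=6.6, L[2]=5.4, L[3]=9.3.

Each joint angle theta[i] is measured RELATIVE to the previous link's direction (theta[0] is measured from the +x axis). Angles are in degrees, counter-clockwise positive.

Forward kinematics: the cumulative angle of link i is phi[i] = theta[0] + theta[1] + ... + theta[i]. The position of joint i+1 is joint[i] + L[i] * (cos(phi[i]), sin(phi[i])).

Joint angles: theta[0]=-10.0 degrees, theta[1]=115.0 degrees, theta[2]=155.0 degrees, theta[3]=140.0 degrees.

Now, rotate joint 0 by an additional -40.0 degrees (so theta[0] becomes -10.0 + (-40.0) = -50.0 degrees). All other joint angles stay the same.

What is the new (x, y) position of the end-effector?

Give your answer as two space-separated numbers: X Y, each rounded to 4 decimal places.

Answer: 11.2951 -1.4729

Derivation:
joint[0] = (0.0000, 0.0000)  (base)
link 0: phi[0] = -50 = -50 deg
  cos(-50 deg) = 0.6428, sin(-50 deg) = -0.7660
  joint[1] = (0.0000, 0.0000) + 5.2 * (0.6428, -0.7660) = (0.0000 + 3.3425, 0.0000 + -3.9834) = (3.3425, -3.9834)
link 1: phi[1] = -50 + 115 = 65 deg
  cos(65 deg) = 0.4226, sin(65 deg) = 0.9063
  joint[2] = (3.3425, -3.9834) + 6.6 * (0.4226, 0.9063) = (3.3425 + 2.7893, -3.9834 + 5.9816) = (6.1318, 1.9982)
link 2: phi[2] = -50 + 115 + 155 = 220 deg
  cos(220 deg) = -0.7660, sin(220 deg) = -0.6428
  joint[3] = (6.1318, 1.9982) + 5.4 * (-0.7660, -0.6428) = (6.1318 + -4.1366, 1.9982 + -3.4711) = (1.9951, -1.4729)
link 3: phi[3] = -50 + 115 + 155 + 140 = 360 deg
  cos(360 deg) = 1.0000, sin(360 deg) = -0.0000
  joint[4] = (1.9951, -1.4729) + 9.3 * (1.0000, -0.0000) = (1.9951 + 9.3000, -1.4729 + -0.0000) = (11.2951, -1.4729)
End effector: (11.2951, -1.4729)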